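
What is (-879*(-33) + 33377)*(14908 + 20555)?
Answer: 2212323792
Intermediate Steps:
(-879*(-33) + 33377)*(14908 + 20555) = (29007 + 33377)*35463 = 62384*35463 = 2212323792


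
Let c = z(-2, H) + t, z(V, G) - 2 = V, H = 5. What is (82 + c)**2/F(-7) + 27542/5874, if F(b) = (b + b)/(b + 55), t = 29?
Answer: -868386251/20559 ≈ -42239.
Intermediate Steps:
z(V, G) = 2 + V
c = 29 (c = (2 - 2) + 29 = 0 + 29 = 29)
F(b) = 2*b/(55 + b) (F(b) = (2*b)/(55 + b) = 2*b/(55 + b))
(82 + c)**2/F(-7) + 27542/5874 = (82 + 29)**2/((2*(-7)/(55 - 7))) + 27542/5874 = 111**2/((2*(-7)/48)) + 27542*(1/5874) = 12321/((2*(-7)*(1/48))) + 13771/2937 = 12321/(-7/24) + 13771/2937 = 12321*(-24/7) + 13771/2937 = -295704/7 + 13771/2937 = -868386251/20559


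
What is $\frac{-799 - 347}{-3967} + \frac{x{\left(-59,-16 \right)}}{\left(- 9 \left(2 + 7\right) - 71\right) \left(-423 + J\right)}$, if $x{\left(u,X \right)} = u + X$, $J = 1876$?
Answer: $\frac{253398501}{876135752} \approx 0.28922$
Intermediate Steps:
$x{\left(u,X \right)} = X + u$
$\frac{-799 - 347}{-3967} + \frac{x{\left(-59,-16 \right)}}{\left(- 9 \left(2 + 7\right) - 71\right) \left(-423 + J\right)} = \frac{-799 - 347}{-3967} + \frac{-16 - 59}{\left(- 9 \left(2 + 7\right) - 71\right) \left(-423 + 1876\right)} = \left(-799 - 347\right) \left(- \frac{1}{3967}\right) - \frac{75}{\left(\left(-9\right) 9 - 71\right) 1453} = \left(-1146\right) \left(- \frac{1}{3967}\right) - \frac{75}{\left(-81 - 71\right) 1453} = \frac{1146}{3967} - \frac{75}{\left(-152\right) 1453} = \frac{1146}{3967} - \frac{75}{-220856} = \frac{1146}{3967} - - \frac{75}{220856} = \frac{1146}{3967} + \frac{75}{220856} = \frac{253398501}{876135752}$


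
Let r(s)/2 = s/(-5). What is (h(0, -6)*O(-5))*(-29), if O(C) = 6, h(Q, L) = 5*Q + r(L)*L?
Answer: 12528/5 ≈ 2505.6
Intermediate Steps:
r(s) = -2*s/5 (r(s) = 2*(s/(-5)) = 2*(s*(-⅕)) = 2*(-s/5) = -2*s/5)
h(Q, L) = 5*Q - 2*L²/5 (h(Q, L) = 5*Q + (-2*L/5)*L = 5*Q - 2*L²/5)
(h(0, -6)*O(-5))*(-29) = ((5*0 - ⅖*(-6)²)*6)*(-29) = ((0 - ⅖*36)*6)*(-29) = ((0 - 72/5)*6)*(-29) = -72/5*6*(-29) = -432/5*(-29) = 12528/5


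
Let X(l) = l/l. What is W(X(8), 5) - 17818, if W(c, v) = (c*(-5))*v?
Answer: -17843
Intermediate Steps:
X(l) = 1
W(c, v) = -5*c*v (W(c, v) = (-5*c)*v = -5*c*v)
W(X(8), 5) - 17818 = -5*1*5 - 17818 = -25 - 17818 = -17843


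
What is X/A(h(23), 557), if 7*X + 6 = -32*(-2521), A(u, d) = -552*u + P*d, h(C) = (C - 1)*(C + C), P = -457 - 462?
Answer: -80666/7493549 ≈ -0.010765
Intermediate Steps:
P = -919
h(C) = 2*C*(-1 + C) (h(C) = (-1 + C)*(2*C) = 2*C*(-1 + C))
A(u, d) = -919*d - 552*u (A(u, d) = -552*u - 919*d = -919*d - 552*u)
X = 80666/7 (X = -6/7 + (-32*(-2521))/7 = -6/7 + (1/7)*80672 = -6/7 + 80672/7 = 80666/7 ≈ 11524.)
X/A(h(23), 557) = 80666/(7*(-919*557 - 1104*23*(-1 + 23))) = 80666/(7*(-511883 - 1104*23*22)) = 80666/(7*(-511883 - 552*1012)) = 80666/(7*(-511883 - 558624)) = (80666/7)/(-1070507) = (80666/7)*(-1/1070507) = -80666/7493549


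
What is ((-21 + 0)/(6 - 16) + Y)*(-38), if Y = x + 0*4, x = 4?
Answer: -1159/5 ≈ -231.80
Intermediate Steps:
Y = 4 (Y = 4 + 0*4 = 4 + 0 = 4)
((-21 + 0)/(6 - 16) + Y)*(-38) = ((-21 + 0)/(6 - 16) + 4)*(-38) = (-21/(-10) + 4)*(-38) = (-21*(-⅒) + 4)*(-38) = (21/10 + 4)*(-38) = (61/10)*(-38) = -1159/5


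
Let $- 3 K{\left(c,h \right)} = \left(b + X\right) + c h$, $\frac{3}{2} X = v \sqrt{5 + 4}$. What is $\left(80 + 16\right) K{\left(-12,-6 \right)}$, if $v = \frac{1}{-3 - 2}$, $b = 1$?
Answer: $- \frac{11616}{5} \approx -2323.2$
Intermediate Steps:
$v = - \frac{1}{5}$ ($v = \frac{1}{-5} = - \frac{1}{5} \approx -0.2$)
$X = - \frac{2}{5}$ ($X = \frac{2 \left(- \frac{\sqrt{5 + 4}}{5}\right)}{3} = \frac{2 \left(- \frac{\sqrt{9}}{5}\right)}{3} = \frac{2 \left(\left(- \frac{1}{5}\right) 3\right)}{3} = \frac{2}{3} \left(- \frac{3}{5}\right) = - \frac{2}{5} \approx -0.4$)
$K{\left(c,h \right)} = - \frac{1}{5} - \frac{c h}{3}$ ($K{\left(c,h \right)} = - \frac{\left(1 - \frac{2}{5}\right) + c h}{3} = - \frac{\frac{3}{5} + c h}{3} = - \frac{1}{5} - \frac{c h}{3}$)
$\left(80 + 16\right) K{\left(-12,-6 \right)} = \left(80 + 16\right) \left(- \frac{1}{5} - \left(-4\right) \left(-6\right)\right) = 96 \left(- \frac{1}{5} - 24\right) = 96 \left(- \frac{121}{5}\right) = - \frac{11616}{5}$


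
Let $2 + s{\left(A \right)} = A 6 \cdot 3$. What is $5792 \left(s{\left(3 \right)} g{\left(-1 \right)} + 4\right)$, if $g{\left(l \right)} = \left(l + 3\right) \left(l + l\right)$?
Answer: $-1181568$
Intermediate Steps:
$s{\left(A \right)} = -2 + 18 A$ ($s{\left(A \right)} = -2 + A 6 \cdot 3 = -2 + 6 A 3 = -2 + 18 A$)
$g{\left(l \right)} = 2 l \left(3 + l\right)$ ($g{\left(l \right)} = \left(3 + l\right) 2 l = 2 l \left(3 + l\right)$)
$5792 \left(s{\left(3 \right)} g{\left(-1 \right)} + 4\right) = 5792 \left(\left(-2 + 18 \cdot 3\right) 2 \left(-1\right) \left(3 - 1\right) + 4\right) = 5792 \left(\left(-2 + 54\right) 2 \left(-1\right) 2 + 4\right) = 5792 \left(52 \left(-4\right) + 4\right) = 5792 \left(-208 + 4\right) = 5792 \left(-204\right) = -1181568$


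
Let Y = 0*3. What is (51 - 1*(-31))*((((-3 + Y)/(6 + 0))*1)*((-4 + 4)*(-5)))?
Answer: 0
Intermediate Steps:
Y = 0
(51 - 1*(-31))*((((-3 + Y)/(6 + 0))*1)*((-4 + 4)*(-5))) = (51 - 1*(-31))*((((-3 + 0)/(6 + 0))*1)*((-4 + 4)*(-5))) = (51 + 31)*((-3/6*1)*(0*(-5))) = 82*((-3*⅙*1)*0) = 82*(-½*1*0) = 82*(-½*0) = 82*0 = 0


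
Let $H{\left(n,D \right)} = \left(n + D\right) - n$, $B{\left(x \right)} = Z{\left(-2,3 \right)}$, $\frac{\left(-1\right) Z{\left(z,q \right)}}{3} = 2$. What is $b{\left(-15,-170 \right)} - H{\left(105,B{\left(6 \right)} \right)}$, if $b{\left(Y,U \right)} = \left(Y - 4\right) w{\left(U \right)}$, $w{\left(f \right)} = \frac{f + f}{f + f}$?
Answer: $-13$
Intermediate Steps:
$Z{\left(z,q \right)} = -6$ ($Z{\left(z,q \right)} = \left(-3\right) 2 = -6$)
$B{\left(x \right)} = -6$
$w{\left(f \right)} = 1$ ($w{\left(f \right)} = \frac{2 f}{2 f} = 2 f \frac{1}{2 f} = 1$)
$H{\left(n,D \right)} = D$ ($H{\left(n,D \right)} = \left(D + n\right) - n = D$)
$b{\left(Y,U \right)} = -4 + Y$ ($b{\left(Y,U \right)} = \left(Y - 4\right) 1 = \left(-4 + Y\right) 1 = -4 + Y$)
$b{\left(-15,-170 \right)} - H{\left(105,B{\left(6 \right)} \right)} = \left(-4 - 15\right) - -6 = -19 + 6 = -13$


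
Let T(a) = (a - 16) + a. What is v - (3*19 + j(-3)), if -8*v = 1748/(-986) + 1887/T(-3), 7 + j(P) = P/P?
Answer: -3475649/86768 ≈ -40.057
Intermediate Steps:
T(a) = -16 + 2*a (T(a) = (-16 + a) + a = -16 + 2*a)
j(P) = -6 (j(P) = -7 + P/P = -7 + 1 = -6)
v = 949519/86768 (v = -(1748/(-986) + 1887/(-16 + 2*(-3)))/8 = -(1748*(-1/986) + 1887/(-16 - 6))/8 = -(-874/493 + 1887/(-22))/8 = -(-874/493 + 1887*(-1/22))/8 = -(-874/493 - 1887/22)/8 = -⅛*(-949519/10846) = 949519/86768 ≈ 10.943)
v - (3*19 + j(-3)) = 949519/86768 - (3*19 - 6) = 949519/86768 - (57 - 6) = 949519/86768 - 1*51 = 949519/86768 - 51 = -3475649/86768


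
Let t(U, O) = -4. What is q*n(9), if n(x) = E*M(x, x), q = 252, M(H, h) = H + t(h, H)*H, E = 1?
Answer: -6804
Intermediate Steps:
M(H, h) = -3*H (M(H, h) = H - 4*H = -3*H)
n(x) = -3*x (n(x) = 1*(-3*x) = -3*x)
q*n(9) = 252*(-3*9) = 252*(-27) = -6804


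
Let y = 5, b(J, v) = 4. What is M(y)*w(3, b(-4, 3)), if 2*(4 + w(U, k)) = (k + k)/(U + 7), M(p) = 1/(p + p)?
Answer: -9/25 ≈ -0.36000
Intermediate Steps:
M(p) = 1/(2*p)
w(U, k) = -4 + k/(7 + U) (w(U, k) = -4 + ((k + k)/(U + 7))/2 = -4 + ((2*k)/(7 + U))/2 = -4 + (2*k/(7 + U))/2 = -4 + k/(7 + U))
M(y)*w(3, b(-4, 3)) = ((½)/5)*((-28 + 4 - 4*3)/(7 + 3)) = ((½)*(⅕))*((-28 + 4 - 12)/10) = ((⅒)*(-36))/10 = (⅒)*(-18/5) = -9/25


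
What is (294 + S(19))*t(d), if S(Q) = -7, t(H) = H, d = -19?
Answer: -5453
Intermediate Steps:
(294 + S(19))*t(d) = (294 - 7)*(-19) = 287*(-19) = -5453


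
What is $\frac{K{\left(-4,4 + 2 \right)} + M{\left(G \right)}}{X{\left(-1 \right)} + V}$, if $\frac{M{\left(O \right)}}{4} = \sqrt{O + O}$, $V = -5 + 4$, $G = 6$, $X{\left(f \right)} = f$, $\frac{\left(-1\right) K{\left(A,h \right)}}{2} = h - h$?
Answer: $- 4 \sqrt{3} \approx -6.9282$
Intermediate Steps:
$K{\left(A,h \right)} = 0$ ($K{\left(A,h \right)} = - 2 \left(h - h\right) = \left(-2\right) 0 = 0$)
$V = -1$
$M{\left(O \right)} = 4 \sqrt{2} \sqrt{O}$ ($M{\left(O \right)} = 4 \sqrt{O + O} = 4 \sqrt{2 O} = 4 \sqrt{2} \sqrt{O}$)
$\frac{K{\left(-4,4 + 2 \right)} + M{\left(G \right)}}{X{\left(-1 \right)} + V} = \frac{0 + 4 \sqrt{2} \sqrt{6}}{-1 - 1} = \frac{0 + 8 \sqrt{3}}{-2} = 8 \sqrt{3} \left(- \frac{1}{2}\right) = - 4 \sqrt{3}$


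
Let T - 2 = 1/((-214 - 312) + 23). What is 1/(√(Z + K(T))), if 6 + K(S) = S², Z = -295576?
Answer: -503*I*√74783896213/74783896213 ≈ -0.0018393*I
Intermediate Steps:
T = 1005/503 (T = 2 + 1/((-214 - 312) + 23) = 2 + 1/(-526 + 23) = 2 + 1/(-503) = 2 - 1/503 = 1005/503 ≈ 1.9980)
K(S) = -6 + S²
1/(√(Z + K(T))) = 1/(√(-295576 + (-6 + (1005/503)²))) = 1/(√(-295576 + (-6 + 1010025/253009))) = 1/(√(-295576 - 508029/253009)) = 1/(√(-74783896213/253009)) = 1/(I*√74783896213/503) = -503*I*√74783896213/74783896213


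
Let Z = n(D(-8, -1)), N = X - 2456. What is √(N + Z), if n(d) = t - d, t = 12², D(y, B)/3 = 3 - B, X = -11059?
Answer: 3*I*√1487 ≈ 115.68*I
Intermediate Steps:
D(y, B) = 9 - 3*B (D(y, B) = 3*(3 - B) = 9 - 3*B)
t = 144
N = -13515 (N = -11059 - 2456 = -13515)
n(d) = 144 - d
Z = 132 (Z = 144 - (9 - 3*(-1)) = 144 - (9 + 3) = 144 - 1*12 = 144 - 12 = 132)
√(N + Z) = √(-13515 + 132) = √(-13383) = 3*I*√1487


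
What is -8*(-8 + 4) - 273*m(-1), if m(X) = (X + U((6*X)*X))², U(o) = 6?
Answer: -6793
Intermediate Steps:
m(X) = (6 + X)² (m(X) = (X + 6)² = (6 + X)²)
-8*(-8 + 4) - 273*m(-1) = -8*(-8 + 4) - 273*(6 - 1)² = -8*(-4) - 273*5² = 32 - 273*25 = 32 - 6825 = -6793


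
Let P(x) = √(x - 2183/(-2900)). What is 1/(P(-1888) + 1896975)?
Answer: 611247500/1159521226920613 - 10*I*√17635277/3478563680761839 ≈ 5.2715e-7 - 1.2072e-11*I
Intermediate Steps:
P(x) = √(2183/2900 + x) (P(x) = √(x - 2183*(-1/2900)) = √(x + 2183/2900) = √(2183/2900 + x))
1/(P(-1888) + 1896975) = 1/(√(63307 + 84100*(-1888))/290 + 1896975) = 1/(√(63307 - 158780800)/290 + 1896975) = 1/(√(-158717493)/290 + 1896975) = 1/((3*I*√17635277)/290 + 1896975) = 1/(3*I*√17635277/290 + 1896975) = 1/(1896975 + 3*I*√17635277/290)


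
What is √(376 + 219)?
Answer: √595 ≈ 24.393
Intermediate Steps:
√(376 + 219) = √595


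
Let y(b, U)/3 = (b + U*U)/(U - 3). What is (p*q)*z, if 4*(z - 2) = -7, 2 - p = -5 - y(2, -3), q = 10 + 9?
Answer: 57/8 ≈ 7.1250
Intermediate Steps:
y(b, U) = 3*(b + U²)/(-3 + U) (y(b, U) = 3*((b + U*U)/(U - 3)) = 3*((b + U²)/(-3 + U)) = 3*(b + U²)/(-3 + U))
q = 19
p = 3/2 (p = 2 - (-5 - 3*(2 + (-3)²)/(-3 - 3)) = 2 - (-5 - 3*(2 + 9)/(-6)) = 2 - (-5 - 3*(-1)*11/6) = 2 - (-5 - 1*(-11/2)) = 2 - (-5 + 11/2) = 2 - 1*½ = 2 - ½ = 3/2 ≈ 1.5000)
z = ¼ (z = 2 + (¼)*(-7) = 2 - 7/4 = ¼ ≈ 0.25000)
(p*q)*z = ((3/2)*19)*(¼) = (57/2)*(¼) = 57/8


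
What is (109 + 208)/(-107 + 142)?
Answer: 317/35 ≈ 9.0571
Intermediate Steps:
(109 + 208)/(-107 + 142) = 317/35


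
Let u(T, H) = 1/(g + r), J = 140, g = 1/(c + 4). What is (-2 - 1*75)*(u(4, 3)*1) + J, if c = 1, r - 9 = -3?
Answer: 3955/31 ≈ 127.58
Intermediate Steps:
r = 6 (r = 9 - 3 = 6)
g = ⅕ (g = 1/(1 + 4) = 1/5 = ⅕ ≈ 0.20000)
u(T, H) = 5/31 (u(T, H) = 1/(⅕ + 6) = 1/(31/5) = 5/31)
(-2 - 1*75)*(u(4, 3)*1) + J = (-2 - 1*75)*((5/31)*1) + 140 = (-2 - 75)*(5/31) + 140 = -77*5/31 + 140 = -385/31 + 140 = 3955/31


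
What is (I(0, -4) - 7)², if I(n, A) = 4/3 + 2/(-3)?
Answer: 361/9 ≈ 40.111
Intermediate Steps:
I(n, A) = ⅔ (I(n, A) = 4*(⅓) + 2*(-⅓) = 4/3 - ⅔ = ⅔)
(I(0, -4) - 7)² = (⅔ - 7)² = (-19/3)² = 361/9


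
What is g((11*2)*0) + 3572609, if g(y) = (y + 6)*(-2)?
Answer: 3572597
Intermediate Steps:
g(y) = -12 - 2*y (g(y) = (6 + y)*(-2) = -12 - 2*y)
g((11*2)*0) + 3572609 = (-12 - 2*11*2*0) + 3572609 = (-12 - 44*0) + 3572609 = (-12 - 2*0) + 3572609 = (-12 + 0) + 3572609 = -12 + 3572609 = 3572597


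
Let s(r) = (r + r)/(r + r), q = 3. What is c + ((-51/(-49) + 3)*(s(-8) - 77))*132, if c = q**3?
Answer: -1985013/49 ≈ -40511.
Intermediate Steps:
s(r) = 1 (s(r) = (2*r)/((2*r)) = (2*r)*(1/(2*r)) = 1)
c = 27 (c = 3**3 = 27)
c + ((-51/(-49) + 3)*(s(-8) - 77))*132 = 27 + ((-51/(-49) + 3)*(1 - 77))*132 = 27 + ((-51*(-1/49) + 3)*(-76))*132 = 27 + ((51/49 + 3)*(-76))*132 = 27 + ((198/49)*(-76))*132 = 27 - 15048/49*132 = 27 - 1986336/49 = -1985013/49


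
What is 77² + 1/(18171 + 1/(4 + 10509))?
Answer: 1132627102109/191031724 ≈ 5929.0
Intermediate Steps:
77² + 1/(18171 + 1/(4 + 10509)) = 5929 + 1/(18171 + 1/10513) = 5929 + 1/(191031724/10513) = 5929 + 10513/191031724 = 1132627102109/191031724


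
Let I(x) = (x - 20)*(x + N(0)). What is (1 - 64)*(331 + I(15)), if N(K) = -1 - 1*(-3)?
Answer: -15498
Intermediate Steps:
N(K) = 2 (N(K) = -1 + 3 = 2)
I(x) = (-20 + x)*(2 + x) (I(x) = (x - 20)*(x + 2) = (-20 + x)*(2 + x))
(1 - 64)*(331 + I(15)) = (1 - 64)*(331 + (-40 + 15² - 18*15)) = -63*(331 + (-40 + 225 - 270)) = -63*(331 - 85) = -63*246 = -15498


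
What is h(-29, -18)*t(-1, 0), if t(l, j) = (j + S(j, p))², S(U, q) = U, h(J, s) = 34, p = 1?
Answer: 0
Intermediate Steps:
t(l, j) = 4*j² (t(l, j) = (j + j)² = (2*j)² = 4*j²)
h(-29, -18)*t(-1, 0) = 34*(4*0²) = 34*(4*0) = 34*0 = 0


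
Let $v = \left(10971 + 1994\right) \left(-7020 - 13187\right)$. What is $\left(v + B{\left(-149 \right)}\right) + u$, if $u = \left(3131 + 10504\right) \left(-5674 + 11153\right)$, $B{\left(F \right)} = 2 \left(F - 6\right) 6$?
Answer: $-187279450$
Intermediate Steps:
$B{\left(F \right)} = -72 + 12 F$ ($B{\left(F \right)} = 2 \left(F - 6\right) 6 = 2 \left(-6 + F\right) 6 = \left(-12 + 2 F\right) 6 = -72 + 12 F$)
$u = 74706165$ ($u = 13635 \cdot 5479 = 74706165$)
$v = -261983755$ ($v = 12965 \left(-20207\right) = -261983755$)
$\left(v + B{\left(-149 \right)}\right) + u = \left(-261983755 + \left(-72 + 12 \left(-149\right)\right)\right) + 74706165 = \left(-261983755 - 1860\right) + 74706165 = -261985615 + 74706165 = -187279450$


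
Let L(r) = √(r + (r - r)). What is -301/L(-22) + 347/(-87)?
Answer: -347/87 + 301*I*√22/22 ≈ -3.9885 + 64.173*I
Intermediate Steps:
L(r) = √r (L(r) = √(r + 0) = √r)
-301/L(-22) + 347/(-87) = -301*(-I*√22/22) + 347/(-87) = -301*(-I*√22/22) + 347*(-1/87) = -(-301)*I*√22/22 - 347/87 = 301*I*√22/22 - 347/87 = -347/87 + 301*I*√22/22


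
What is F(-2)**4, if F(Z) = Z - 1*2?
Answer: 256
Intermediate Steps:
F(Z) = -2 + Z (F(Z) = Z - 2 = -2 + Z)
F(-2)**4 = (-2 - 2)**4 = (-4)**4 = 256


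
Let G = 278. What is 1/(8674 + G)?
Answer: 1/8952 ≈ 0.00011171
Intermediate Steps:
1/(8674 + G) = 1/(8674 + 278) = 1/8952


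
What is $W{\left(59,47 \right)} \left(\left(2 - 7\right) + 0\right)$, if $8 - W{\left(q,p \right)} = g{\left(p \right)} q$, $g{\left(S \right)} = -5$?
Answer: $-1515$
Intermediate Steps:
$W{\left(q,p \right)} = 8 + 5 q$ ($W{\left(q,p \right)} = 8 - - 5 q = 8 + 5 q$)
$W{\left(59,47 \right)} \left(\left(2 - 7\right) + 0\right) = \left(8 + 5 \cdot 59\right) \left(\left(2 - 7\right) + 0\right) = \left(8 + 295\right) \left(-5 + 0\right) = 303 \left(-5\right) = -1515$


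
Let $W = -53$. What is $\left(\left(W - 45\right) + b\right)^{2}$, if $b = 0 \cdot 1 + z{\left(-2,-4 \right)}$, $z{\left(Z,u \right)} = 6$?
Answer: $8464$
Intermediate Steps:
$b = 6$ ($b = 0 \cdot 1 + 6 = 0 + 6 = 6$)
$\left(\left(W - 45\right) + b\right)^{2} = \left(\left(-53 - 45\right) + 6\right)^{2} = \left(-98 + 6\right)^{2} = \left(-92\right)^{2} = 8464$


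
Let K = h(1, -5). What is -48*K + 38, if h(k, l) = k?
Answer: -10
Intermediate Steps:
K = 1
-48*K + 38 = -48*1 + 38 = -48 + 38 = -10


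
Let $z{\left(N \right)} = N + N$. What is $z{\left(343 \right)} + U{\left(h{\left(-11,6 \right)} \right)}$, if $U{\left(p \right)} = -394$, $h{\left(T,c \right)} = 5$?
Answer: $292$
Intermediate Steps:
$z{\left(N \right)} = 2 N$
$z{\left(343 \right)} + U{\left(h{\left(-11,6 \right)} \right)} = 2 \cdot 343 - 394 = 686 - 394 = 292$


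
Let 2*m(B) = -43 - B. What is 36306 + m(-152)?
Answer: 72721/2 ≈ 36361.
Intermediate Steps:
m(B) = -43/2 - B/2 (m(B) = (-43 - B)/2 = -43/2 - B/2)
36306 + m(-152) = 36306 + (-43/2 - 1/2*(-152)) = 36306 + (-43/2 + 76) = 36306 + 109/2 = 72721/2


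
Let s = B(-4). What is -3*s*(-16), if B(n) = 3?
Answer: 144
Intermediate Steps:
s = 3
-3*s*(-16) = -3*3*(-16) = -9*(-16) = 144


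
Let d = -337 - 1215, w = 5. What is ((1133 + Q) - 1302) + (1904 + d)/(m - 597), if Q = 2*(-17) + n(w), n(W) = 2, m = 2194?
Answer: -320645/1597 ≈ -200.78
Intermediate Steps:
d = -1552
Q = -32 (Q = 2*(-17) + 2 = -34 + 2 = -32)
((1133 + Q) - 1302) + (1904 + d)/(m - 597) = ((1133 - 32) - 1302) + (1904 - 1552)/(2194 - 597) = (1101 - 1302) + 352/1597 = -201 + 352*(1/1597) = -201 + 352/1597 = -320645/1597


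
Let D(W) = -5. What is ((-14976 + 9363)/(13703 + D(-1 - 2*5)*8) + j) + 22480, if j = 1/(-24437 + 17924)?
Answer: 153876451076/6845163 ≈ 22480.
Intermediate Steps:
j = -1/6513 (j = 1/(-6513) = -1/6513 ≈ -0.00015354)
((-14976 + 9363)/(13703 + D(-1 - 2*5)*8) + j) + 22480 = ((-14976 + 9363)/(13703 - 5*8) - 1/6513) + 22480 = (-5613/(13703 - 40) - 1/6513) + 22480 = (-5613/13663 - 1/6513) + 22480 = -2813164/6845163 + 22480 = 153876451076/6845163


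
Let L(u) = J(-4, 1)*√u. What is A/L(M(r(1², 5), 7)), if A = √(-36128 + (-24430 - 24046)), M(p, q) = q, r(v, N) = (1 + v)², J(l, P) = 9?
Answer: 2*I*√148057/63 ≈ 12.215*I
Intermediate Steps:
L(u) = 9*√u
A = 2*I*√21151 (A = √(-36128 - 48476) = √(-84604) = 2*I*√21151 ≈ 290.87*I)
A/L(M(r(1², 5), 7)) = (2*I*√21151)/((9*√7)) = (2*I*√21151)*(√7/63) = 2*I*√148057/63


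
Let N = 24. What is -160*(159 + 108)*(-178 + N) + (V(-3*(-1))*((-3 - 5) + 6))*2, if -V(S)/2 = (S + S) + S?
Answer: 6578952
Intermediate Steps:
V(S) = -6*S (V(S) = -2*((S + S) + S) = -2*(2*S + S) = -6*S)
-160*(159 + 108)*(-178 + N) + (V(-3*(-1))*((-3 - 5) + 6))*2 = -160*(159 + 108)*(-178 + 24) + ((-(-18)*(-1))*((-3 - 5) + 6))*2 = -42720*(-154) + ((-6*3)*(-8 + 6))*2 = -160*(-41118) - 18*(-2)*2 = 6578880 + 36*2 = 6578880 + 72 = 6578952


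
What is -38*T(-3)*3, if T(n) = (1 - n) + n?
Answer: -114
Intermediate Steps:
T(n) = 1
-38*T(-3)*3 = -38*1*3 = -38*3 = -114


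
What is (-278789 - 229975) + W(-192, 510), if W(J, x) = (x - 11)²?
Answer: -259763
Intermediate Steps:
W(J, x) = (-11 + x)²
(-278789 - 229975) + W(-192, 510) = (-278789 - 229975) + (-11 + 510)² = -508764 + 499² = -508764 + 249001 = -259763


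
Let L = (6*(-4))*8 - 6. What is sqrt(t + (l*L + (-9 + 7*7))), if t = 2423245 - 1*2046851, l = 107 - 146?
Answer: 6*sqrt(10671) ≈ 619.80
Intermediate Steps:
L = -198 (L = -24*8 - 6 = -192 - 6 = -198)
l = -39
t = 376394 (t = 2423245 - 2046851 = 376394)
sqrt(t + (l*L + (-9 + 7*7))) = sqrt(376394 + (-39*(-198) + (-9 + 7*7))) = sqrt(376394 + (7722 + (-9 + 49))) = sqrt(376394 + (7722 + 40)) = sqrt(376394 + 7762) = sqrt(384156) = 6*sqrt(10671)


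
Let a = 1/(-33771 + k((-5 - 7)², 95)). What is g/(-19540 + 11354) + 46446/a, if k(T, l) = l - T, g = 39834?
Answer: -6429299645877/4093 ≈ -1.5708e+9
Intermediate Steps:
a = -1/33820 (a = 1/(-33771 + (95 - (-5 - 7)²)) = 1/(-33771 + (95 - 1*(-12)²)) = 1/(-33771 + (95 - 1*144)) = 1/(-33771 + (95 - 144)) = 1/(-33771 - 49) = 1/(-33820) = -1/33820 ≈ -2.9568e-5)
g/(-19540 + 11354) + 46446/a = 39834/(-19540 + 11354) + 46446/(-1/33820) = 39834/(-8186) + 46446*(-33820) = 39834*(-1/8186) - 1570803720 = -19917/4093 - 1570803720 = -6429299645877/4093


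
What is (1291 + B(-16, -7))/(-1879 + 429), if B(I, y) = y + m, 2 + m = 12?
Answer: -647/725 ≈ -0.89241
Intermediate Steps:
m = 10 (m = -2 + 12 = 10)
B(I, y) = 10 + y (B(I, y) = y + 10 = 10 + y)
(1291 + B(-16, -7))/(-1879 + 429) = (1291 + (10 - 7))/(-1879 + 429) = (1291 + 3)/(-1450) = 1294*(-1/1450) = -647/725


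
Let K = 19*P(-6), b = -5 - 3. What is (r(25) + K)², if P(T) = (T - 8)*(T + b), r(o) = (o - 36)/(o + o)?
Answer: 34666343721/2500 ≈ 1.3867e+7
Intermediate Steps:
b = -8
r(o) = (-36 + o)/(2*o) (r(o) = (-36 + o)/((2*o)) = (-36 + o)*(1/(2*o)) = (-36 + o)/(2*o))
P(T) = (-8 + T)² (P(T) = (T - 8)*(T - 8) = (-8 + T)*(-8 + T) = (-8 + T)²)
K = 3724 (K = 19*(64 + (-6)² - 16*(-6)) = 19*(64 + 36 + 96) = 19*196 = 3724)
(r(25) + K)² = ((½)*(-36 + 25)/25 + 3724)² = ((½)*(1/25)*(-11) + 3724)² = (-11/50 + 3724)² = (186189/50)² = 34666343721/2500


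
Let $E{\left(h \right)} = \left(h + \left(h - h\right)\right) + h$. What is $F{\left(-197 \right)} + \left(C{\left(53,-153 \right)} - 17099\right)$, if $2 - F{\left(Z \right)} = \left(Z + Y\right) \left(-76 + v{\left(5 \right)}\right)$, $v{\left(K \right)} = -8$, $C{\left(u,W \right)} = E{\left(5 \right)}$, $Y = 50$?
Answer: $-29435$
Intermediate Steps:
$E{\left(h \right)} = 2 h$ ($E{\left(h \right)} = \left(h + 0\right) + h = h + h = 2 h$)
$C{\left(u,W \right)} = 10$ ($C{\left(u,W \right)} = 2 \cdot 5 = 10$)
$F{\left(Z \right)} = 4202 + 84 Z$ ($F{\left(Z \right)} = 2 - \left(Z + 50\right) \left(-76 - 8\right) = 2 - \left(50 + Z\right) \left(-84\right) = 2 - \left(-4200 - 84 Z\right) = 2 + \left(4200 + 84 Z\right) = 4202 + 84 Z$)
$F{\left(-197 \right)} + \left(C{\left(53,-153 \right)} - 17099\right) = \left(4202 + 84 \left(-197\right)\right) + \left(10 - 17099\right) = \left(4202 - 16548\right) + \left(10 - 17099\right) = -12346 - 17089 = -29435$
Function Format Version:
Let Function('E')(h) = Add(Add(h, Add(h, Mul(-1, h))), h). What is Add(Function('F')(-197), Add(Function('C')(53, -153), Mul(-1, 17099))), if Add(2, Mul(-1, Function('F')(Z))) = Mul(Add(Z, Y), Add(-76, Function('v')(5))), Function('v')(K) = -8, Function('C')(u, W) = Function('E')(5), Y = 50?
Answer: -29435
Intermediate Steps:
Function('E')(h) = Mul(2, h) (Function('E')(h) = Add(Add(h, 0), h) = Add(h, h) = Mul(2, h))
Function('C')(u, W) = 10 (Function('C')(u, W) = Mul(2, 5) = 10)
Function('F')(Z) = Add(4202, Mul(84, Z)) (Function('F')(Z) = Add(2, Mul(-1, Mul(Add(Z, 50), Add(-76, -8)))) = Add(2, Mul(-1, Mul(Add(50, Z), -84))) = Add(2, Mul(-1, Add(-4200, Mul(-84, Z)))) = Add(2, Add(4200, Mul(84, Z))) = Add(4202, Mul(84, Z)))
Add(Function('F')(-197), Add(Function('C')(53, -153), Mul(-1, 17099))) = Add(Add(4202, Mul(84, -197)), Add(10, Mul(-1, 17099))) = Add(Add(4202, -16548), Add(10, -17099)) = Add(-12346, -17089) = -29435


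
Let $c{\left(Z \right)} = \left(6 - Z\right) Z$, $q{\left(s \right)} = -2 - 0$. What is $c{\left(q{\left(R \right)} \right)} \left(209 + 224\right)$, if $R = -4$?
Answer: $-6928$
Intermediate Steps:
$q{\left(s \right)} = -2$ ($q{\left(s \right)} = -2 + 0 = -2$)
$c{\left(Z \right)} = Z \left(6 - Z\right)$
$c{\left(q{\left(R \right)} \right)} \left(209 + 224\right) = - 2 \left(6 - -2\right) \left(209 + 224\right) = - 2 \left(6 + 2\right) 433 = \left(-2\right) 8 \cdot 433 = \left(-16\right) 433 = -6928$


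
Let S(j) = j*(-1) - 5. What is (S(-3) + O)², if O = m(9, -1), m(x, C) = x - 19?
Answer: 144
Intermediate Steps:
m(x, C) = -19 + x
O = -10 (O = -19 + 9 = -10)
S(j) = -5 - j (S(j) = -j - 5 = -5 - j)
(S(-3) + O)² = ((-5 - 1*(-3)) - 10)² = ((-5 + 3) - 10)² = (-2 - 10)² = (-12)² = 144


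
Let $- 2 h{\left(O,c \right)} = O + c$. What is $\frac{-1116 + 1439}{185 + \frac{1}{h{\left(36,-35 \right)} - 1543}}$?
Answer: $\frac{997101}{571093} \approx 1.746$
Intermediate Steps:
$h{\left(O,c \right)} = - \frac{O}{2} - \frac{c}{2}$ ($h{\left(O,c \right)} = - \frac{O + c}{2} = - \frac{O}{2} - \frac{c}{2}$)
$\frac{-1116 + 1439}{185 + \frac{1}{h{\left(36,-35 \right)} - 1543}} = \frac{-1116 + 1439}{185 + \frac{1}{\left(\left(- \frac{1}{2}\right) 36 - - \frac{35}{2}\right) - 1543}} = \frac{323}{185 + \frac{1}{\left(-18 + \frac{35}{2}\right) - 1543}} = \frac{323}{185 + \frac{1}{- \frac{1}{2} - 1543}} = \frac{323}{185 + \frac{1}{- \frac{3087}{2}}} = \frac{323}{185 - \frac{2}{3087}} = \frac{323}{\frac{571093}{3087}} = 323 \cdot \frac{3087}{571093} = \frac{997101}{571093}$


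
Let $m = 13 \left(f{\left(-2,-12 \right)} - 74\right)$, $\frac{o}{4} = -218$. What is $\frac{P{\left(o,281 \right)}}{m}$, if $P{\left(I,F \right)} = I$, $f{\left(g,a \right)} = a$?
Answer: $\frac{436}{559} \approx 0.77996$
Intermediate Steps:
$o = -872$ ($o = 4 \left(-218\right) = -872$)
$m = -1118$ ($m = 13 \left(-12 - 74\right) = 13 \left(-86\right) = -1118$)
$\frac{P{\left(o,281 \right)}}{m} = - \frac{872}{-1118} = \left(-872\right) \left(- \frac{1}{1118}\right) = \frac{436}{559}$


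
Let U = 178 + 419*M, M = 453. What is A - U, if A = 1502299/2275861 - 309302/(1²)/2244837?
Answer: -19808545379430896/104264019993 ≈ -1.8998e+5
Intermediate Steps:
A = 54458939209/104264019993 (A = 1502299*(1/2275861) - 309302/1*(1/2244837) = 1502299/2275861 - 309302*1*(1/2244837) = 1502299/2275861 - 309302*1/2244837 = 1502299/2275861 - 44186/320691 = 54458939209/104264019993 ≈ 0.52232)
U = 189985 (U = 178 + 419*453 = 178 + 189807 = 189985)
A - U = 54458939209/104264019993 - 1*189985 = 54458939209/104264019993 - 189985 = -19808545379430896/104264019993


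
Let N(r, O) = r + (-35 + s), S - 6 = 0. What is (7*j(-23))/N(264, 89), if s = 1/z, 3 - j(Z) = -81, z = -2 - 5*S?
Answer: 18816/7327 ≈ 2.5680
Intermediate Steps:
S = 6 (S = 6 + 0 = 6)
z = -32 (z = -2 - 5*6 = -2 - 30 = -32)
j(Z) = 84 (j(Z) = 3 - 1*(-81) = 3 + 81 = 84)
s = -1/32 (s = 1/(-32) = -1/32 ≈ -0.031250)
N(r, O) = -1121/32 + r (N(r, O) = r + (-35 - 1/32) = r - 1121/32 = -1121/32 + r)
(7*j(-23))/N(264, 89) = (7*84)/(-1121/32 + 264) = 588/(7327/32) = 588*(32/7327) = 18816/7327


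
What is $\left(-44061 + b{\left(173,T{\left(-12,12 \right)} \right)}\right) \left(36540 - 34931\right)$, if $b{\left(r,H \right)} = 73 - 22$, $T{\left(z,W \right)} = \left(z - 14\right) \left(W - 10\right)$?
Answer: $-70812090$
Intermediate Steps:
$T{\left(z,W \right)} = \left(-14 + z\right) \left(-10 + W\right)$
$b{\left(r,H \right)} = 51$ ($b{\left(r,H \right)} = 73 - 22 = 51$)
$\left(-44061 + b{\left(173,T{\left(-12,12 \right)} \right)}\right) \left(36540 - 34931\right) = \left(-44061 + 51\right) \left(36540 - 34931\right) = \left(-44010\right) 1609 = -70812090$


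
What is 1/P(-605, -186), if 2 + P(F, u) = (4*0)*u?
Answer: -1/2 ≈ -0.50000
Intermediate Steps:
P(F, u) = -2 (P(F, u) = -2 + (4*0)*u = -2 + 0*u = -2 + 0 = -2)
1/P(-605, -186) = 1/(-2) = -1/2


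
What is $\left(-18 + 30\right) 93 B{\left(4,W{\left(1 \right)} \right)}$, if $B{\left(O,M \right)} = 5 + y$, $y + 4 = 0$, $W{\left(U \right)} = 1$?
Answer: $1116$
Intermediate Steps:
$y = -4$ ($y = -4 + 0 = -4$)
$B{\left(O,M \right)} = 1$ ($B{\left(O,M \right)} = 5 - 4 = 1$)
$\left(-18 + 30\right) 93 B{\left(4,W{\left(1 \right)} \right)} = \left(-18 + 30\right) 93 \cdot 1 = 12 \cdot 93 \cdot 1 = 1116 \cdot 1 = 1116$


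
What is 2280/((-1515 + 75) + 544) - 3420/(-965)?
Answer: 21603/21616 ≈ 0.99940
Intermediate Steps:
2280/((-1515 + 75) + 544) - 3420/(-965) = 2280/(-1440 + 544) - 3420*(-1/965) = 2280/(-896) + 684/193 = 2280*(-1/896) + 684/193 = -285/112 + 684/193 = 21603/21616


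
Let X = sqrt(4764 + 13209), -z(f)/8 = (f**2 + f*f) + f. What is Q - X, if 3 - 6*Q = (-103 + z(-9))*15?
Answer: 3318 - 3*sqrt(1997) ≈ 3183.9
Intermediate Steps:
z(f) = -16*f**2 - 8*f (z(f) = -8*((f**2 + f*f) + f) = -8*((f**2 + f**2) + f) = -8*(2*f**2 + f) = -8*(f + 2*f**2) = -16*f**2 - 8*f)
Q = 3318 (Q = 1/2 - (-103 - 8*(-9)*(1 + 2*(-9)))*15/6 = 1/2 - (-103 - 8*(-9)*(1 - 18))*15/6 = 1/2 - (-103 - 8*(-9)*(-17))*15/6 = 1/2 - (-103 - 1224)*15/6 = 1/2 - (-1327)*15/6 = 1/2 - 1/6*(-19905) = 1/2 + 6635/2 = 3318)
X = 3*sqrt(1997) (X = sqrt(17973) = 3*sqrt(1997) ≈ 134.06)
Q - X = 3318 - 3*sqrt(1997)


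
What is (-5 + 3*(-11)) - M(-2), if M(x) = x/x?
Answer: -39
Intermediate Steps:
M(x) = 1
(-5 + 3*(-11)) - M(-2) = (-5 + 3*(-11)) - 1*1 = (-5 - 33) - 1 = -38 - 1 = -39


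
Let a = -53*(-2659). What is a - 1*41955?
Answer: 98972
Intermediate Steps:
a = 140927
a - 1*41955 = 140927 - 1*41955 = 140927 - 41955 = 98972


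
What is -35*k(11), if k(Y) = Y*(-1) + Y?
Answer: 0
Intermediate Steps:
k(Y) = 0 (k(Y) = -Y + Y = 0)
-35*k(11) = -35*0 = 0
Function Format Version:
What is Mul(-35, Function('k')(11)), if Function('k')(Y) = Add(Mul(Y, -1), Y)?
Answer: 0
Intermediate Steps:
Function('k')(Y) = 0 (Function('k')(Y) = Add(Mul(-1, Y), Y) = 0)
Mul(-35, Function('k')(11)) = Mul(-35, 0) = 0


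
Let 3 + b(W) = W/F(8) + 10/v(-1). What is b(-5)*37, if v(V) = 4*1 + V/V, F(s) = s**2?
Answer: -2553/64 ≈ -39.891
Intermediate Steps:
v(V) = 5 (v(V) = 4 + 1 = 5)
b(W) = -1 + W/64 (b(W) = -3 + (W/(8**2) + 10/5) = -3 + (W/64 + 10*(1/5)) = -3 + (W*(1/64) + 2) = -3 + (W/64 + 2) = -3 + (2 + W/64) = -1 + W/64)
b(-5)*37 = (-1 + (1/64)*(-5))*37 = (-1 - 5/64)*37 = -69/64*37 = -2553/64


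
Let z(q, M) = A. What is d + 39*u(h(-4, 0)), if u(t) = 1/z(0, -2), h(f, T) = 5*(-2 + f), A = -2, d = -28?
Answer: -95/2 ≈ -47.500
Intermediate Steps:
z(q, M) = -2
h(f, T) = -10 + 5*f
u(t) = -1/2 (u(t) = 1/(-2) = -1/2)
d + 39*u(h(-4, 0)) = -28 + 39*(-1/2) = -28 - 39/2 = -95/2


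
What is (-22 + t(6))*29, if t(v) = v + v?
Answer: -290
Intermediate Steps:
t(v) = 2*v
(-22 + t(6))*29 = (-22 + 2*6)*29 = (-22 + 12)*29 = -10*29 = -290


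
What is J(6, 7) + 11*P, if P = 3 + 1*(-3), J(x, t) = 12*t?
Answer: 84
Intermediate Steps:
P = 0 (P = 3 - 3 = 0)
J(6, 7) + 11*P = 12*7 + 11*0 = 84 + 0 = 84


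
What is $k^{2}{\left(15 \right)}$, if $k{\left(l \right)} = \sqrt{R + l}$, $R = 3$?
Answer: $18$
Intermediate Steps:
$k{\left(l \right)} = \sqrt{3 + l}$
$k^{2}{\left(15 \right)} = \left(\sqrt{3 + 15}\right)^{2} = \left(\sqrt{18}\right)^{2} = \left(3 \sqrt{2}\right)^{2} = 18$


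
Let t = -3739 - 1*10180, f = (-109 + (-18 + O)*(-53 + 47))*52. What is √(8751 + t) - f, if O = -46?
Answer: -14300 + 4*I*√323 ≈ -14300.0 + 71.889*I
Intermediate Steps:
f = 14300 (f = (-109 + (-18 - 46)*(-53 + 47))*52 = (-109 - 64*(-6))*52 = (-109 + 384)*52 = 275*52 = 14300)
t = -13919 (t = -3739 - 10180 = -13919)
√(8751 + t) - f = √(8751 - 13919) - 1*14300 = √(-5168) - 14300 = 4*I*√323 - 14300 = -14300 + 4*I*√323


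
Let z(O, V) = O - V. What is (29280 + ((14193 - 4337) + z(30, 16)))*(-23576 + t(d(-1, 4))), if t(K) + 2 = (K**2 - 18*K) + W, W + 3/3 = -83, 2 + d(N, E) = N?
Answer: -923900850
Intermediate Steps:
d(N, E) = -2 + N
W = -84 (W = -1 - 83 = -84)
t(K) = -86 + K**2 - 18*K (t(K) = -2 + ((K**2 - 18*K) - 84) = -2 + (-84 + K**2 - 18*K) = -86 + K**2 - 18*K)
(29280 + ((14193 - 4337) + z(30, 16)))*(-23576 + t(d(-1, 4))) = (29280 + ((14193 - 4337) + (30 - 1*16)))*(-23576 + (-86 + (-2 - 1)**2 - 18*(-2 - 1))) = (29280 + (9856 + (30 - 16)))*(-23576 + (-86 + (-3)**2 - 18*(-3))) = (29280 + (9856 + 14))*(-23576 + (-86 + 9 + 54)) = (29280 + 9870)*(-23576 - 23) = 39150*(-23599) = -923900850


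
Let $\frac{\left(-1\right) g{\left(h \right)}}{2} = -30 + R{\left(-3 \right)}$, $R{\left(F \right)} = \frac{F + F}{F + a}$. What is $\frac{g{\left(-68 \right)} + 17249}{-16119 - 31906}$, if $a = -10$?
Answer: $- \frac{45001}{124865} \approx -0.3604$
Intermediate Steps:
$R{\left(F \right)} = \frac{2 F}{-10 + F}$ ($R{\left(F \right)} = \frac{F + F}{F - 10} = \frac{2 F}{-10 + F}$)
$g{\left(h \right)} = \frac{768}{13}$ ($g{\left(h \right)} = - 2 \left(-30 + 2 \left(-3\right) \frac{1}{-10 - 3}\right) = - 2 \left(-30 + 2 \left(-3\right) \frac{1}{-13}\right) = - 2 \left(-30 + 2 \left(-3\right) \left(- \frac{1}{13}\right)\right) = - 2 \left(-30 + \frac{6}{13}\right) = \left(-2\right) \left(- \frac{384}{13}\right) = \frac{768}{13}$)
$\frac{g{\left(-68 \right)} + 17249}{-16119 - 31906} = \frac{\frac{768}{13} + 17249}{-16119 - 31906} = \frac{225005}{13 \left(-48025\right)} = \frac{225005}{13} \left(- \frac{1}{48025}\right) = - \frac{45001}{124865}$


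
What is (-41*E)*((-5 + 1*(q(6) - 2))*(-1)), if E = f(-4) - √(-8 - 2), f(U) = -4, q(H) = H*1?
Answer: 164 + 41*I*√10 ≈ 164.0 + 129.65*I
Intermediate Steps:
q(H) = H
E = -4 - I*√10 (E = -4 - √(-8 - 2) = -4 - √(-10) = -4 - I*√10 ≈ -4.0 - 3.1623*I)
(-41*E)*((-5 + 1*(q(6) - 2))*(-1)) = (-41*(-4 - I*√10))*((-5 + 1*(6 - 2))*(-1)) = (164 + 41*I*√10)*((-5 + 1*4)*(-1)) = (164 + 41*I*√10)*((-5 + 4)*(-1)) = (164 + 41*I*√10)*(-1*(-1)) = (164 + 41*I*√10)*1 = 164 + 41*I*√10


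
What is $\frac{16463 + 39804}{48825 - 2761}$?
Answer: $\frac{56267}{46064} \approx 1.2215$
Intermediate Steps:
$\frac{16463 + 39804}{48825 - 2761} = \frac{56267}{46064}$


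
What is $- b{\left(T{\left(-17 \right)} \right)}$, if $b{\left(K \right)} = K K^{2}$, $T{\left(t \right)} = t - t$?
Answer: $0$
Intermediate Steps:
$T{\left(t \right)} = 0$
$b{\left(K \right)} = K^{3}$
$- b{\left(T{\left(-17 \right)} \right)} = - 0^{3} = \left(-1\right) 0 = 0$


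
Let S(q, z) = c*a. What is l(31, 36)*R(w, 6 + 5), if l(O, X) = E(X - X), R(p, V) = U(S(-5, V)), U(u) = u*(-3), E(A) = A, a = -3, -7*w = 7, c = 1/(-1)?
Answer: 0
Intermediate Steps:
c = -1
w = -1 (w = -⅐*7 = -1)
S(q, z) = 3 (S(q, z) = -1*(-3) = 3)
U(u) = -3*u
R(p, V) = -9 (R(p, V) = -3*3 = -9)
l(O, X) = 0 (l(O, X) = X - X = 0)
l(31, 36)*R(w, 6 + 5) = 0*(-9) = 0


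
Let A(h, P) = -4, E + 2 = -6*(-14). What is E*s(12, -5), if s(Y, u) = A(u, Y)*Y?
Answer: -3936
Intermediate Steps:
E = 82 (E = -2 - 6*(-14) = -2 + 84 = 82)
s(Y, u) = -4*Y
E*s(12, -5) = 82*(-4*12) = 82*(-48) = -3936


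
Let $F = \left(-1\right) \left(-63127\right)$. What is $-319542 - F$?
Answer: $-382669$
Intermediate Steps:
$F = 63127$
$-319542 - F = -319542 - 63127 = -382669$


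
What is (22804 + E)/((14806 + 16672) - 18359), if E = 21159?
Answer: 43963/13119 ≈ 3.3511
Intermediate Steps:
(22804 + E)/((14806 + 16672) - 18359) = (22804 + 21159)/((14806 + 16672) - 18359) = 43963/(31478 - 18359) = 43963/13119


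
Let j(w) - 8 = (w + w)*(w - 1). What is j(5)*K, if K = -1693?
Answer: -81264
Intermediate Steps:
j(w) = 8 + 2*w*(-1 + w) (j(w) = 8 + (w + w)*(w - 1) = 8 + (2*w)*(-1 + w) = 8 + 2*w*(-1 + w))
j(5)*K = (8 - 2*5 + 2*5²)*(-1693) = (8 - 10 + 2*25)*(-1693) = (8 - 10 + 50)*(-1693) = 48*(-1693) = -81264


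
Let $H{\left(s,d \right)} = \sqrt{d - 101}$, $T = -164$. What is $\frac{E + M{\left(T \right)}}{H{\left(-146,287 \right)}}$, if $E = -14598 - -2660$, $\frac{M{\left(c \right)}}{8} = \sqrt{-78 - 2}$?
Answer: $\frac{\sqrt{186} \left(-5969 + 16 i \sqrt{5}\right)}{93} \approx -875.34 + 5.2466 i$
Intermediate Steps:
$H{\left(s,d \right)} = \sqrt{-101 + d}$
$M{\left(c \right)} = 32 i \sqrt{5}$ ($M{\left(c \right)} = 8 \sqrt{-78 - 2} = 8 \sqrt{-80} = 8 \cdot 4 i \sqrt{5} = 32 i \sqrt{5}$)
$E = -11938$ ($E = -14598 + 2660 = -11938$)
$\frac{E + M{\left(T \right)}}{H{\left(-146,287 \right)}} = \frac{-11938 + 32 i \sqrt{5}}{\sqrt{-101 + 287}} = \frac{-11938 + 32 i \sqrt{5}}{\sqrt{186}} = \left(-11938 + 32 i \sqrt{5}\right) \frac{\sqrt{186}}{186} = \frac{\sqrt{186} \left(-11938 + 32 i \sqrt{5}\right)}{186}$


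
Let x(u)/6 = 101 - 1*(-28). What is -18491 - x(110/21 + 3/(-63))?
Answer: -19265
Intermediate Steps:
x(u) = 774 (x(u) = 6*(101 - 1*(-28)) = 6*(101 + 28) = 6*129 = 774)
-18491 - x(110/21 + 3/(-63)) = -18491 - 1*774 = -18491 - 774 = -19265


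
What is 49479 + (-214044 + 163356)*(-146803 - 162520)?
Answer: 15679013703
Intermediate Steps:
49479 + (-214044 + 163356)*(-146803 - 162520) = 49479 - 50688*(-309323) = 49479 + 15678964224 = 15679013703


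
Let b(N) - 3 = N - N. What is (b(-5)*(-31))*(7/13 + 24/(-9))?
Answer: 2573/13 ≈ 197.92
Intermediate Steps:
b(N) = 3 (b(N) = 3 + (N - N) = 3 + 0 = 3)
(b(-5)*(-31))*(7/13 + 24/(-9)) = (3*(-31))*(7/13 + 24/(-9)) = -93*(7*(1/13) + 24*(-1/9)) = -93*(7/13 - 8/3) = -93*(-83/39) = 2573/13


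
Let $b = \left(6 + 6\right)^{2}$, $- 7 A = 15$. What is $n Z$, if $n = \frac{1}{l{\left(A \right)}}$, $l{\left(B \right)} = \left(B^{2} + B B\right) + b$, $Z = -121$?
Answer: $- \frac{5929}{7506} \approx -0.7899$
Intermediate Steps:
$A = - \frac{15}{7}$ ($A = \left(- \frac{1}{7}\right) 15 = - \frac{15}{7} \approx -2.1429$)
$b = 144$ ($b = 12^{2} = 144$)
$l{\left(B \right)} = 144 + 2 B^{2}$ ($l{\left(B \right)} = \left(B^{2} + B B\right) + 144 = \left(B^{2} + B^{2}\right) + 144 = 2 B^{2} + 144 = 144 + 2 B^{2}$)
$n = \frac{49}{7506}$ ($n = \frac{1}{144 + 2 \left(- \frac{15}{7}\right)^{2}} = \frac{1}{144 + 2 \cdot \frac{225}{49}} = \frac{1}{144 + \frac{450}{49}} = \frac{1}{\frac{7506}{49}} = \frac{49}{7506} \approx 0.0065281$)
$n Z = \frac{49}{7506} \left(-121\right) = - \frac{5929}{7506}$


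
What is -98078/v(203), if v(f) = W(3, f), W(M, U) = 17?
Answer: -98078/17 ≈ -5769.3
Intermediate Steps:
v(f) = 17
-98078/v(203) = -98078/17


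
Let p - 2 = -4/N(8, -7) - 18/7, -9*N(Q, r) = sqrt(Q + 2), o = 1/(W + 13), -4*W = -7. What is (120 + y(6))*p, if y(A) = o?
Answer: -4048/59 + 127512*sqrt(10)/295 ≈ 1298.3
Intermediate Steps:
W = 7/4 (W = -1/4*(-7) = 7/4 ≈ 1.7500)
o = 4/59 (o = 1/(7/4 + 13) = 1/(59/4) = 4/59 ≈ 0.067797)
N(Q, r) = -sqrt(2 + Q)/9 (N(Q, r) = -sqrt(Q + 2)/9 = -sqrt(2 + Q)/9)
y(A) = 4/59
p = -4/7 + 18*sqrt(10)/5 (p = 2 + (-4*(-9/sqrt(2 + 8)) - 18/7) = 2 + (-4*(-9*sqrt(10)/10) - 18*1/7) = 2 + (-(-18)*sqrt(10)/5 - 18/7) = 2 + (18*sqrt(10)/5 - 18/7) = 2 + (-18/7 + 18*sqrt(10)/5) = -4/7 + 18*sqrt(10)/5 ≈ 10.813)
(120 + y(6))*p = (120 + 4/59)*(-4/7 + 18*sqrt(10)/5) = 7084*(-4/7 + 18*sqrt(10)/5)/59 = -4048/59 + 127512*sqrt(10)/295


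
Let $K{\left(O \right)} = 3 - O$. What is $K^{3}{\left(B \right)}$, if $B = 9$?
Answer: $-216$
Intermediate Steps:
$K^{3}{\left(B \right)} = \left(3 - 9\right)^{3} = \left(-6\right)^{3} = -216$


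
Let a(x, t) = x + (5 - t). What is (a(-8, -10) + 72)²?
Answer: 6241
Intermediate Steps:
a(x, t) = 5 + x - t
(a(-8, -10) + 72)² = ((5 - 8 - 1*(-10)) + 72)² = ((5 - 8 + 10) + 72)² = (7 + 72)² = 79² = 6241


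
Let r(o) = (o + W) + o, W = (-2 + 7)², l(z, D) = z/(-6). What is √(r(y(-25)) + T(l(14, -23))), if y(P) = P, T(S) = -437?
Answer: I*√462 ≈ 21.494*I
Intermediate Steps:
l(z, D) = -z/6 (l(z, D) = z*(-⅙) = -z/6)
W = 25 (W = 5² = 25)
r(o) = 25 + 2*o (r(o) = (o + 25) + o = (25 + o) + o = 25 + 2*o)
√(r(y(-25)) + T(l(14, -23))) = √((25 + 2*(-25)) - 437) = √((25 - 50) - 437) = √(-25 - 437) = √(-462) = I*√462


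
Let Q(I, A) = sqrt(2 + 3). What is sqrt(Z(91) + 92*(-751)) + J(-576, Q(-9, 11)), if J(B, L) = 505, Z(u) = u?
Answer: 505 + I*sqrt(69001) ≈ 505.0 + 262.68*I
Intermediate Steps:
Q(I, A) = sqrt(5)
sqrt(Z(91) + 92*(-751)) + J(-576, Q(-9, 11)) = sqrt(91 + 92*(-751)) + 505 = sqrt(91 - 69092) + 505 = sqrt(-69001) + 505 = I*sqrt(69001) + 505 = 505 + I*sqrt(69001)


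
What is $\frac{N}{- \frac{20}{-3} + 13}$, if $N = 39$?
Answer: $\frac{117}{59} \approx 1.9831$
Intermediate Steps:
$\frac{N}{- \frac{20}{-3} + 13} = \frac{1}{- \frac{20}{-3} + 13} \cdot 39 = \frac{1}{\left(-20\right) \left(- \frac{1}{3}\right) + 13} \cdot 39 = \frac{1}{\frac{20}{3} + 13} \cdot 39 = \frac{1}{\frac{59}{3}} \cdot 39 = \frac{3}{59} \cdot 39 = \frac{117}{59}$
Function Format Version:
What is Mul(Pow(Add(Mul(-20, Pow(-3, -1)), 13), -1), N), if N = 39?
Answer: Rational(117, 59) ≈ 1.9831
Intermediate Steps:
Mul(Pow(Add(Mul(-20, Pow(-3, -1)), 13), -1), N) = Mul(Pow(Add(Mul(-20, Pow(-3, -1)), 13), -1), 39) = Mul(Pow(Add(Mul(-20, Rational(-1, 3)), 13), -1), 39) = Mul(Pow(Add(Rational(20, 3), 13), -1), 39) = Mul(Pow(Rational(59, 3), -1), 39) = Mul(Rational(3, 59), 39) = Rational(117, 59)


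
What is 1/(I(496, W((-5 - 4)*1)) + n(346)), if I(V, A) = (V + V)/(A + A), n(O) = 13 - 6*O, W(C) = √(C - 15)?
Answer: -6189/12798659 + 124*I*√6/12798659 ≈ -0.00048357 + 2.3732e-5*I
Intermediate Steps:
W(C) = √(-15 + C)
I(V, A) = V/A (I(V, A) = (2*V)/((2*A)) = (2*V)*(1/(2*A)) = V/A)
1/(I(496, W((-5 - 4)*1)) + n(346)) = 1/(496/(√(-15 + (-5 - 4)*1)) + (13 - 6*346)) = 1/(496/(√(-15 - 9*1)) + (13 - 2076)) = 1/(496/(√(-15 - 9)) - 2063) = 1/(496/(√(-24)) - 2063) = 1/(496/((2*I*√6)) - 2063) = 1/(496*(-I*√6/12) - 2063) = 1/(-124*I*√6/3 - 2063) = 1/(-2063 - 124*I*√6/3)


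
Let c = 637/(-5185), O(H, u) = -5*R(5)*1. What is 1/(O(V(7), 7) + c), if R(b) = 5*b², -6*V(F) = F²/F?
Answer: -5185/3241262 ≈ -0.0015997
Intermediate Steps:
V(F) = -F/6 (V(F) = -F²/(6*F) = -F/6)
O(H, u) = -625 (O(H, u) = -25*5²*1 = -25*25*1 = -5*125*1 = -625*1 = -625)
c = -637/5185 (c = 637*(-1/5185) = -637/5185 ≈ -0.12285)
1/(O(V(7), 7) + c) = 1/(-625 - 637/5185) = 1/(-3241262/5185) = -5185/3241262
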